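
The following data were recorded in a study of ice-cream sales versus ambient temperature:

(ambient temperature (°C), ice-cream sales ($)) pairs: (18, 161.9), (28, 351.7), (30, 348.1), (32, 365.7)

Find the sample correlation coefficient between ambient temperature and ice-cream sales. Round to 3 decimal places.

n = 4, Σx = 108, Σy = 1227.4, Σxy = 34907.2, Σx² = 3032, Σy² = 404814.6
Sxx = Σx² − (Σx)²/n = 3032 − 2916 = 116
Sxy = Σxy − (Σx)(Σy)/n = 34907.2 − 33139.8 = 1767.4
Syy = Σy² − (Σy)²/n = 404814.6 − 376627.69 = 28186.91
r = Sxy/√(Sxx·Syy) = 1767.4/√(3269681.56) = 1767.4/1808.226081 = 0.977422

0.977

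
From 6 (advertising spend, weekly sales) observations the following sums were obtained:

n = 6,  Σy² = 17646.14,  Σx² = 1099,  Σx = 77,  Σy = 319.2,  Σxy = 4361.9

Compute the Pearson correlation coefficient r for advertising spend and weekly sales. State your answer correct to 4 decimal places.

Sxx = Σx² − (Σx)²/n = 1099 − 988.166667 = 110.833333
Sxy = Σxy − (Σx)(Σy)/n = 4361.9 − 4096.4 = 265.5
Syy = Σy² − (Σy)²/n = 17646.14 − 16981.44 = 664.7
r = Sxy/√(Sxx·Syy) = 265.5/√(73670.916667) = 265.5/271.423869 = 0.978175

0.9782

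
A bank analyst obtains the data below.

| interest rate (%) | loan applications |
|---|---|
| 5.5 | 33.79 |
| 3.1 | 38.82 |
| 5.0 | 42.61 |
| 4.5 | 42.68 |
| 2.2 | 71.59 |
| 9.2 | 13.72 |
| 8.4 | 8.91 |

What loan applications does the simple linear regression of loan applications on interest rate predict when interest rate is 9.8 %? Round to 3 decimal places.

3.610

n = 7, Σx = 37.9, Σy = 252.12, Σxy = 1069.863, Σx² = 245.15
Sxx = Σx² − (Σx)²/n = 245.15 − 205.201429 = 39.948571
Sxy = Σxy − (Σx)(Σy)/n = 1069.863 − 1365.049714 = -295.186714
b = Sxy/Sxx = -295.186714/39.948571 = -7.389168
a = ȳ − b·x̄ = 36.017143 − (-7.389168)·5.414286 = 76.024211
ŷ(9.8) = a + b·9.8 = 76.024211 + (-7.389168)·9.8 = 3.610362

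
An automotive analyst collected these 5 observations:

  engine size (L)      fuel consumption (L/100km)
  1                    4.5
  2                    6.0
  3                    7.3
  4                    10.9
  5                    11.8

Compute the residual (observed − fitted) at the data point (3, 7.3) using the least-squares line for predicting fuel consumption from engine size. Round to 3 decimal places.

n = 5, Σx = 15, Σy = 40.5, Σxy = 141, Σx² = 55
Sxx = Σx² − (Σx)²/n = 55 − 45 = 10
Sxy = Σxy − (Σx)(Σy)/n = 141 − 121.5 = 19.5
b = Sxy/Sxx = 19.5/10 = 1.95
a = ȳ − b·x̄ = 8.1 − 1.95·3 = 2.25
ŷ(3) = 2.25 + 1.95·3 = 8.1
residual = y − ŷ = 7.3 − 8.1 = -0.8

-0.800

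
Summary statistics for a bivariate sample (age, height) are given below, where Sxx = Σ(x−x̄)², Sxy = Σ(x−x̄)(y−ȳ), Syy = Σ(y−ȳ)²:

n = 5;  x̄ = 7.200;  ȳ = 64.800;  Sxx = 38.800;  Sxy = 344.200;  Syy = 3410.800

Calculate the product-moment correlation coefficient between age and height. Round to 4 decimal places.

0.9462

r = Sxy/√(Sxx·Syy) = 344.2/√(132339.04) = 344.2/363.784332 = 0.946165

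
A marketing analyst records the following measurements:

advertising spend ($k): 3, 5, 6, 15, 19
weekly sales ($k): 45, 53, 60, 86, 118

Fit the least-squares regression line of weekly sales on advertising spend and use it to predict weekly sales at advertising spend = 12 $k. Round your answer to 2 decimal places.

n = 5, Σx = 48, Σy = 362, Σxy = 4292, Σx² = 656
Sxx = Σx² − (Σx)²/n = 656 − 460.8 = 195.2
Sxy = Σxy − (Σx)(Σy)/n = 4292 − 3475.2 = 816.8
b = Sxy/Sxx = 816.8/195.2 = 4.184426
a = ȳ − b·x̄ = 72.4 − 4.184426·9.6 = 32.229508
ŷ(12) = a + b·12 = 32.229508 + 4.184426·12 = 82.442623

82.44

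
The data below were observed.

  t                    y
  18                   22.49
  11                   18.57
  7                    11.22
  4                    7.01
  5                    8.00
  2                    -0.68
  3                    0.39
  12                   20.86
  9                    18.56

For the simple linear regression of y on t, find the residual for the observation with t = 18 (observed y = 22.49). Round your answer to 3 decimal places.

n = 9, Σx = 71, Σy = 106.42, Σxy = 1172.84, Σx² = 773
Sxx = Σx² − (Σx)²/n = 773 − 560.111111 = 212.888889
Sxy = Σxy − (Σx)(Σy)/n = 1172.84 − 839.535556 = 333.304444
b = Sxy/Sxx = 333.304444/212.888889 = 1.565626
a = ȳ − b·x̄ = 11.824444 − 1.565626·7.888889 = -0.526608
ŷ(18) = -0.526608 + 1.565626·18 = 27.654666
residual = y − ŷ = 22.49 − 27.654666 = -5.164666

-5.165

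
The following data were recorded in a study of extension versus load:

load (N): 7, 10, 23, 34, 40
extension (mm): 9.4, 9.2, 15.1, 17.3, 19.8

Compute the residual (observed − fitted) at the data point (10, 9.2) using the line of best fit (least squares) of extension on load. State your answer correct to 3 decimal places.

-0.804

n = 5, Σx = 114, Σy = 70.8, Σxy = 1885.3, Σx² = 3434
Sxx = Σx² − (Σx)²/n = 3434 − 2599.2 = 834.8
Sxy = Σxy − (Σx)(Σy)/n = 1885.3 − 1614.24 = 271.06
b = Sxy/Sxx = 271.06/834.8 = 0.324701
a = ȳ − b·x̄ = 14.16 − 0.324701·22.8 = 6.756828
ŷ(10) = 6.756828 + 0.324701·10 = 10.003833
residual = y − ŷ = 9.2 − 10.003833 = -0.803833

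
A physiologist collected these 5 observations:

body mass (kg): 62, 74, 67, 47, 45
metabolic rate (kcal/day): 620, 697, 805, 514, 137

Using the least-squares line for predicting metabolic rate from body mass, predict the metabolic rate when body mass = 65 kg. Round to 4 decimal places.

n = 5, Σx = 295, Σy = 2773, Σxy = 174276, Σx² = 18043
Sxx = Σx² − (Σx)²/n = 18043 − 17405 = 638
Sxy = Σxy − (Σx)(Σy)/n = 174276 − 163607 = 10669
b = Sxy/Sxx = 10669/638 = 16.722571
a = ȳ − b·x̄ = 554.6 − 16.722571·59 = -432.031661
ŷ(65) = a + b·65 = -432.031661 + 16.722571·65 = 654.935423

654.9354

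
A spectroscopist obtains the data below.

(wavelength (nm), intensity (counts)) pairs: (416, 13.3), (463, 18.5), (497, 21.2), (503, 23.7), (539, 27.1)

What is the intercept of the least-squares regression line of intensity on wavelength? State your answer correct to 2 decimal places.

n = 5, Σx = 2418, Σy = 103.8, Σxy = 51162.7, Σx² = 1177964
Sxx = Σx² − (Σx)²/n = 1177964 − 1169344.8 = 8619.2
Sxy = Σxy − (Σx)(Σy)/n = 51162.7 − 50197.68 = 965.02
b = Sxy/Sxx = 965.02/8619.2 = 0.111962
a = ȳ − b·x̄ = 20.76 − 0.111962·483.6 = -33.384662

-33.38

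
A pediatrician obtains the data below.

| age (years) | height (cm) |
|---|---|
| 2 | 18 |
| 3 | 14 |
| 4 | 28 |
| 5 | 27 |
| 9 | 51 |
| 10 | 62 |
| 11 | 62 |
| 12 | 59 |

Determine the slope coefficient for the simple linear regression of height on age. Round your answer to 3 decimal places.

n = 8, Σx = 56, Σy = 321, Σxy = 2794, Σx² = 500
Sxx = Σx² − (Σx)²/n = 500 − 392 = 108
Sxy = Σxy − (Σx)(Σy)/n = 2794 − 2247 = 547
b = Sxy/Sxx = 547/108 = 5.064815

5.065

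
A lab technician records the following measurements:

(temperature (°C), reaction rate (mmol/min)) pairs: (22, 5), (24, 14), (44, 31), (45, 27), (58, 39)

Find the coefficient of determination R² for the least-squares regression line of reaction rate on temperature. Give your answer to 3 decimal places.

n = 5, Σx = 193, Σy = 116, Σxy = 5287, Σx² = 8385, Σy² = 3432
Sxx = Σx² − (Σx)²/n = 8385 − 7449.8 = 935.2
Sxy = Σxy − (Σx)(Σy)/n = 5287 − 4477.6 = 809.4
Syy = Σy² − (Σy)²/n = 3432 − 2691.2 = 740.8
R² = Sxy²/(Sxx·Syy) = (809.4)²/(935.2·740.8) = 0.945629

0.946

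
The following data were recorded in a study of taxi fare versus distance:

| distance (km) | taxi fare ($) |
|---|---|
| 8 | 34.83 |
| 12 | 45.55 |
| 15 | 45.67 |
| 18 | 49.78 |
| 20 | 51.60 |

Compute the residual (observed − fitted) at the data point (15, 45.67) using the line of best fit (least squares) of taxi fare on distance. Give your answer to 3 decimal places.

n = 5, Σx = 73, Σy = 227.43, Σxy = 3438.33, Σx² = 1157
Sxx = Σx² − (Σx)²/n = 1157 − 1065.8 = 91.2
Sxy = Σxy − (Σx)(Σy)/n = 3438.33 − 3320.478 = 117.852
b = Sxy/Sxx = 117.852/91.2 = 1.292237
a = ȳ − b·x̄ = 45.486 − 1.292237·14.6 = 26.619342
ŷ(15) = 26.619342 + 1.292237·15 = 46.002895
residual = y − ŷ = 45.67 − 46.002895 = -0.332895

-0.333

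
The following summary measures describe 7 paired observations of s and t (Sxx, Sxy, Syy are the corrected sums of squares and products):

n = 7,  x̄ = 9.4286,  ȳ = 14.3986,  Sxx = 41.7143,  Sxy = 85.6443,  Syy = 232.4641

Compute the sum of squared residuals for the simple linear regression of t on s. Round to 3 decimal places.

b = Sxy/Sxx = 85.6443/41.7143 = 2.053116
SSE = Syy − b·Sxy = 232.4641 − 2.053116·85.6443 = 56.626411

56.626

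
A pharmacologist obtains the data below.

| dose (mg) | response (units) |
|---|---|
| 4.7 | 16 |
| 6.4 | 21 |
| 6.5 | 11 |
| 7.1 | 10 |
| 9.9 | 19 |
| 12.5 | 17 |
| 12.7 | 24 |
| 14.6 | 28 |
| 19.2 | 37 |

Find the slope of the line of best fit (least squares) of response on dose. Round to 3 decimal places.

n = 9, Σx = 93.6, Σy = 183, Σxy = 2176.7, Σx² = 1153.06
Sxx = Σx² − (Σx)²/n = 1153.06 − 973.44 = 179.62
Sxy = Σxy − (Σx)(Σy)/n = 2176.7 − 1903.2 = 273.5
b = Sxy/Sxx = 273.5/179.62 = 1.522659

1.523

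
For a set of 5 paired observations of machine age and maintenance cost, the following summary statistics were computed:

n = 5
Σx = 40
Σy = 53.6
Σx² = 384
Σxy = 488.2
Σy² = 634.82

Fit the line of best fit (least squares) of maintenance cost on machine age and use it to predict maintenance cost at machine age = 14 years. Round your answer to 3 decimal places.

Sxx = Σx² − (Σx)²/n = 384 − 320 = 64
Sxy = Σxy − (Σx)(Σy)/n = 488.2 − 428.8 = 59.4
b = Sxy/Sxx = 59.4/64 = 0.928125
a = ȳ − b·x̄ = 10.72 − 0.928125·8 = 3.295
ŷ(14) = a + b·14 = 3.295 + 0.928125·14 = 16.28875

16.289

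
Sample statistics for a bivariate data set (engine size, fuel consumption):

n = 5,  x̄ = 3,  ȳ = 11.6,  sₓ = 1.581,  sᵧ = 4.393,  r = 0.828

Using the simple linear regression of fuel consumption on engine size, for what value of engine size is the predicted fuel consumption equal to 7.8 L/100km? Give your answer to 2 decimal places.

b = r · sᵧ/sₓ = 0.828 · 4.393/1.581 = 2.300698
a = ȳ − b·x̄ = 11.6 − 2.300698·3 = 4.697905
Set a + b·x = 7.8: x = (7.8 − 4.697905) / 2.300698 = 1.348328

1.35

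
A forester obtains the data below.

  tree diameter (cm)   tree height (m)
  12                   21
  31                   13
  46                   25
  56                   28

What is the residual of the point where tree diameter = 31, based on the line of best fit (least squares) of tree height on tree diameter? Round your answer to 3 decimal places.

-7.704

n = 4, Σx = 145, Σy = 87, Σxy = 3373, Σx² = 6357
Sxx = Σx² − (Σx)²/n = 6357 − 5256.25 = 1100.75
Sxy = Σxy − (Σx)(Σy)/n = 3373 − 3153.75 = 219.25
b = Sxy/Sxx = 219.25/1100.75 = 0.199182
a = ȳ − b·x̄ = 21.75 − 0.199182·36.25 = 14.529639
ŷ(31) = 14.529639 + 0.199182·31 = 20.704293
residual = y − ŷ = 13 − 20.704293 = -7.704293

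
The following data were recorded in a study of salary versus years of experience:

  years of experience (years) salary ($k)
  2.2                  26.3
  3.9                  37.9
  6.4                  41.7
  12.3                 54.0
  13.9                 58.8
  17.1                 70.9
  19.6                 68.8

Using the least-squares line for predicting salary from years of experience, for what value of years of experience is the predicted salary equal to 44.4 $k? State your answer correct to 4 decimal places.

n = 7, Σx = 75.4, Σy = 358.4, Σxy = 4514.94, Σx² = 1082.08
Sxx = Σx² − (Σx)²/n = 1082.08 − 812.165714 = 269.914286
Sxy = Σxy − (Σx)(Σy)/n = 4514.94 − 3860.48 = 654.46
b = Sxy/Sxx = 654.46/269.914286 = 2.424696
a = ȳ − b·x̄ = 51.2 − 2.424696·10.771429 = 25.082564
Set a + b·x = 44.4: x = (44.4 − 25.082564) / 2.424696 = 7.966953

7.9670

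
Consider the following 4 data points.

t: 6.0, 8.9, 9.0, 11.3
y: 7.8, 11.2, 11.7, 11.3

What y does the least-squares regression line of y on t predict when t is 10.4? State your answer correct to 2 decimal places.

11.62

n = 4, Σx = 35.2, Σy = 42, Σxy = 379.47, Σx² = 323.9
Sxx = Σx² − (Σx)²/n = 323.9 − 309.76 = 14.14
Sxy = Σxy − (Σx)(Σy)/n = 379.47 − 369.6 = 9.87
b = Sxy/Sxx = 9.87/14.14 = 0.698020
a = ȳ − b·x̄ = 10.5 − 0.698020·8.8 = 4.357426
ŷ(10.4) = a + b·10.4 = 4.357426 + 0.698020·10.4 = 11.616832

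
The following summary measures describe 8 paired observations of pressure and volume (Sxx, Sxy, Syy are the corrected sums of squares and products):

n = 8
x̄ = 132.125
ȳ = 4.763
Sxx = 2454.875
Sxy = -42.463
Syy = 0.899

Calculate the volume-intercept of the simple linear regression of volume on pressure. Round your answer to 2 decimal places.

7.05

b = Sxy/Sxx = -42.463/2454.875 = -0.017297
a = ȳ − b·x̄ = 4.763 − (-0.017297)·132.125 = 7.048421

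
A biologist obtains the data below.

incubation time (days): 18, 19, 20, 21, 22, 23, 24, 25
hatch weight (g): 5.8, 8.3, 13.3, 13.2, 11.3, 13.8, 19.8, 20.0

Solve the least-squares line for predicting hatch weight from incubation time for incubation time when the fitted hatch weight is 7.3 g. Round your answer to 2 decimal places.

18.34

n = 8, Σx = 172, Σy = 105.5, Σxy = 2346.5, Σx² = 3740
Sxx = Σx² − (Σx)²/n = 3740 − 3698 = 42
Sxy = Σxy − (Σx)(Σy)/n = 2346.5 − 2268.25 = 78.25
b = Sxy/Sxx = 78.25/42 = 1.863095
a = ȳ − b·x̄ = 13.1875 − 1.863095·21.5 = -26.869048
Set a + b·x = 7.3: x = (7.3 − (-26.869048)) / 1.863095 = 18.339936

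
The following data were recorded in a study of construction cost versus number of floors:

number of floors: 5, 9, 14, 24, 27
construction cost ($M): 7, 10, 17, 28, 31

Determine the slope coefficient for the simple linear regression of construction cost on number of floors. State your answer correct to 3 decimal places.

1.122

n = 5, Σx = 79, Σy = 93, Σxy = 1872, Σx² = 1607
Sxx = Σx² − (Σx)²/n = 1607 − 1248.2 = 358.8
Sxy = Σxy − (Σx)(Σy)/n = 1872 − 1469.4 = 402.6
b = Sxy/Sxx = 402.6/358.8 = 1.122074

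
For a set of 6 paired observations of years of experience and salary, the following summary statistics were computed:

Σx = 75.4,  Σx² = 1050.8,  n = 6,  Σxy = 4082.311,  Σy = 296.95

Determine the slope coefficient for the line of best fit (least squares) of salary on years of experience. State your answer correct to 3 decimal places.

Sxx = Σx² − (Σx)²/n = 1050.8 − 947.526667 = 103.273333
Sxy = Σxy − (Σx)(Σy)/n = 4082.311 − 3731.671667 = 350.639333
b = Sxy/Sxx = 350.639333/103.273333 = 3.395255

3.395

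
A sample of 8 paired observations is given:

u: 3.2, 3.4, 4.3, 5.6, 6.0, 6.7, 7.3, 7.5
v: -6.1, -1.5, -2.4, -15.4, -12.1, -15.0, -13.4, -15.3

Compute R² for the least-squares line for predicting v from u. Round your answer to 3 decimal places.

n = 8, Σx = 44, Σy = -81.2, Σxy = -506.85, Σx² = 262.08, Σy² = 1067.44
Sxx = Σx² − (Σx)²/n = 262.08 − 242 = 20.08
Sxy = Σxy − (Σx)(Σy)/n = -506.85 − (-446.6) = -60.25
Syy = Σy² − (Σy)²/n = 1067.44 − 824.18 = 243.26
R² = Sxy²/(Sxx·Syy) = (-60.25)²/(20.08·243.26) = 0.743155

0.743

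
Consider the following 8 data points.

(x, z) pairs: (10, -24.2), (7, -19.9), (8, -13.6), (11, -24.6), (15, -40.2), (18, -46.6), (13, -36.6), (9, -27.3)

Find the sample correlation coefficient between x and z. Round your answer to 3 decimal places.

n = 8, Σx = 91, Σy = -233, Σxy = -2924, Σx² = 1133, Σy² = 7644.22
Sxx = Σx² − (Σx)²/n = 1133 − 1035.125 = 97.875
Sxy = Σxy − (Σx)(Σy)/n = -2924 − (-2650.375) = -273.625
Syy = Σy² − (Σy)²/n = 7644.22 − 6786.125 = 858.095
r = Sxy/√(Sxx·Syy) = -273.625/√(83986.048125) = -273.625/289.803465 = -0.944174

-0.944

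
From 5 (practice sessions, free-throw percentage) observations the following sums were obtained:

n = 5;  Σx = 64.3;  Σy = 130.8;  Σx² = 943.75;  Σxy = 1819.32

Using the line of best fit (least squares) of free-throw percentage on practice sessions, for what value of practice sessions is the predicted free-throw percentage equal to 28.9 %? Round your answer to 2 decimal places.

15.19

Sxx = Σx² − (Σx)²/n = 943.75 − 826.898 = 116.852
Sxy = Σxy − (Σx)(Σy)/n = 1819.32 − 1682.088 = 137.232
b = Sxy/Sxx = 137.232/116.852 = 1.174409
a = ȳ − b·x̄ = 26.16 − 1.174409·12.86 = 11.057105
Set a + b·x = 28.9: x = (28.9 − 11.057105) / 1.174409 = 15.193089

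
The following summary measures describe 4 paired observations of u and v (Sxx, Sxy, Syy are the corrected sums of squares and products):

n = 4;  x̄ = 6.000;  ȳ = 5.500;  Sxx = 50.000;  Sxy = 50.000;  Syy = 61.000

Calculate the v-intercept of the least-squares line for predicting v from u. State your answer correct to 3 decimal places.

b = Sxy/Sxx = 50/50 = 1
a = ȳ − b·x̄ = 5.5 − 1·6 = -0.5

-0.500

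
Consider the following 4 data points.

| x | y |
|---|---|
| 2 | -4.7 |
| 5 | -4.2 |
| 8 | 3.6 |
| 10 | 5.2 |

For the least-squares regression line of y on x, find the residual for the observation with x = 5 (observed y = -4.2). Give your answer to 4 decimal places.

-2.4395

n = 4, Σx = 25, Σy = -0.1, Σxy = 50.4, Σx² = 193
Sxx = Σx² − (Σx)²/n = 193 − 156.25 = 36.75
Sxy = Σxy − (Σx)(Σy)/n = 50.4 − (-0.625) = 51.025
b = Sxy/Sxx = 51.025/36.75 = 1.388435
a = ȳ − b·x̄ = -0.025 − 1.388435·6.25 = -8.702721
ŷ(5) = -8.702721 + 1.388435·5 = -1.760544
residual = y − ŷ = -4.2 − (-1.760544) = -2.439456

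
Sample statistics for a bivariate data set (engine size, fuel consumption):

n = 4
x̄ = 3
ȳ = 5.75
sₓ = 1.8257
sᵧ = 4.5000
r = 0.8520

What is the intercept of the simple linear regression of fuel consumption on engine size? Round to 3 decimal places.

b = r · sᵧ/sₓ = 0.852 · 4.5/1.8257 = 2.100016
a = ȳ − b·x̄ = 5.75 − 2.100016·3 = -0.550049

-0.550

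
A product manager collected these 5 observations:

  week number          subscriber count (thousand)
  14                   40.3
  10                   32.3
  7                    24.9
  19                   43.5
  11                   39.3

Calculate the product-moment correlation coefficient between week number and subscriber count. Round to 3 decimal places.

0.889

n = 5, Σx = 61, Σy = 180.3, Σxy = 2320.3, Σx² = 827, Σy² = 6724.13
Sxx = Σx² − (Σx)²/n = 827 − 744.2 = 82.8
Sxy = Σxy − (Σx)(Σy)/n = 2320.3 − 2199.66 = 120.64
Syy = Σy² − (Σy)²/n = 6724.13 − 6501.618 = 222.512
r = Sxy/√(Sxx·Syy) = 120.64/√(18423.9936) = 120.64/135.735012 = 0.888791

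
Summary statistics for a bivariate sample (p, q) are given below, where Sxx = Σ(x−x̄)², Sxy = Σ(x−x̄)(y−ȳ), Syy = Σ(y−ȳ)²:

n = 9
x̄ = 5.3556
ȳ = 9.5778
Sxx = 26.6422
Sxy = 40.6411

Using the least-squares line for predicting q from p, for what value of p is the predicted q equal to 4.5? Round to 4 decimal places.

2.0269

b = Sxy/Sxx = 40.6411/26.6422 = 1.525441
a = ȳ − b·x̄ = 9.5778 − 1.525441·5.3556 = 1.408149
Set a + b·x = 4.5: x = (4.5 − 1.408149) / 1.525441 = 2.026857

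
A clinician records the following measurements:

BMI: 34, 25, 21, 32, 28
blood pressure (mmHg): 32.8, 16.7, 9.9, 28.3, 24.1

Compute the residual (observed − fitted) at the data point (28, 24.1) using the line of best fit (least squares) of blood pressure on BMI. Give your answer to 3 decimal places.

n = 5, Σx = 140, Σy = 111.8, Σxy = 3321, Σx² = 4030
Sxx = Σx² − (Σx)²/n = 4030 − 3920 = 110
Sxy = Σxy − (Σx)(Σy)/n = 3321 − 3130.4 = 190.6
b = Sxy/Sxx = 190.6/110 = 1.732727
a = ȳ − b·x̄ = 22.36 − 1.732727·28 = -26.156364
ŷ(28) = -26.156364 + 1.732727·28 = 22.36
residual = y − ŷ = 24.1 − 22.36 = 1.74

1.740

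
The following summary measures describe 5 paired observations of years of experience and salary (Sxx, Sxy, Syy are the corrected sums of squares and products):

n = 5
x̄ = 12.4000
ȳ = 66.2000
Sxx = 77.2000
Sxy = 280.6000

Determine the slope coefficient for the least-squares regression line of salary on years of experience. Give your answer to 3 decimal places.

3.635

b = Sxy/Sxx = 280.6/77.2 = 3.634715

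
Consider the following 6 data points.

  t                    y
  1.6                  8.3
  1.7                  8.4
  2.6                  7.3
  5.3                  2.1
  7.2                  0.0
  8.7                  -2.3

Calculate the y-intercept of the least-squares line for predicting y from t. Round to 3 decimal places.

n = 6, Σx = 27.1, Σy = 23.8, Σxy = 37.66, Σx² = 167.83
Sxx = Σx² − (Σx)²/n = 167.83 − 122.401667 = 45.428333
Sxy = Σxy − (Σx)(Σy)/n = 37.66 − 107.496667 = -69.836667
b = Sxy/Sxx = -69.836667/45.428333 = -1.537293
a = ȳ − b·x̄ = 3.966667 − (-1.537293)·4.516667 = 10.910107

10.910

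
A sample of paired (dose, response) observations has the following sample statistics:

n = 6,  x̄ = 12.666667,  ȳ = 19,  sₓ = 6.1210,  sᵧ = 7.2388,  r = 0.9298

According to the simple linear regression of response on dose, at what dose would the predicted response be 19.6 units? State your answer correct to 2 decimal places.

b = r · sᵧ/sₓ = 0.9298 · 7.2388/6.121 = 1.099597
a = ȳ − b·x̄ = 19 − 1.099597·12.666667 = 5.071765
Set a + b·x = 19.6: x = (19.6 − 5.071765) / 1.099597 = 13.212321

13.21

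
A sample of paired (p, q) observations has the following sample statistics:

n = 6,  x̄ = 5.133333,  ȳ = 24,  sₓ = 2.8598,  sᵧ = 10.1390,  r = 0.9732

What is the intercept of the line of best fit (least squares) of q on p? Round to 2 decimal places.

b = r · sᵧ/sₓ = 0.9732 · 10.139/2.8598 = 3.450337
a = ȳ − b·x̄ = 24 − 3.450337·5.133333 = 6.288269

6.29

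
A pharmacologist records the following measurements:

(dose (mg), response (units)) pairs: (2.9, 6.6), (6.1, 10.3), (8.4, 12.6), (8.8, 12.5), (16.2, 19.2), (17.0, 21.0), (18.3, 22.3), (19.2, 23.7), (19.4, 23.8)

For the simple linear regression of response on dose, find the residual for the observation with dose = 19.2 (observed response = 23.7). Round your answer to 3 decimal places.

n = 9, Σx = 116.3, Σy = 152, Σxy = 2290.7, Σx² = 1824.95
Sxx = Σx² − (Σx)²/n = 1824.95 − 1502.854444 = 322.095556
Sxy = Σxy − (Σx)(Σy)/n = 2290.7 − 1964.177778 = 326.522222
b = Sxy/Sxx = 326.522222/322.095556 = 1.013743
a = ȳ − b·x̄ = 16.888889 − 1.013743·12.922222 = 3.789072
ŷ(19.2) = 3.789072 + 1.013743·19.2 = 23.252944
residual = y − ŷ = 23.7 − 23.252944 = 0.447056

0.447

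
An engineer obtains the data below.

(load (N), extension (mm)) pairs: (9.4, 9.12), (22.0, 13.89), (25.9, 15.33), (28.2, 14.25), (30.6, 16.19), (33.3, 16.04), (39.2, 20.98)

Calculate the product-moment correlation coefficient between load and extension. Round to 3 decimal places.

0.955

n = 7, Σx = 188.6, Σy = 105.8, Σxy = 3042.167, Σx² = 5620.3, Σy² = 1673.736
Sxx = Σx² − (Σx)²/n = 5620.3 − 5081.422857 = 538.877143
Sxy = Σxy − (Σx)(Σy)/n = 3042.167 − 2850.554286 = 191.612714
Syy = Σy² − (Σy)²/n = 1673.736 − 1599.091429 = 74.644571
r = Sxy/√(Sxx·Syy) = 191.612714/√(40224.253381) = 191.612714/200.559850 = 0.955389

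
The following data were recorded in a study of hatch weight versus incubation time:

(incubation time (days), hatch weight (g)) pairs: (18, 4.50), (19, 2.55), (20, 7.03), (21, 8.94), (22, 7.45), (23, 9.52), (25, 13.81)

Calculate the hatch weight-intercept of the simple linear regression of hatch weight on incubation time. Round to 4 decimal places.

n = 7, Σx = 148, Σy = 53.8, Σxy = 1185.9, Σx² = 3164
Sxx = Σx² − (Σx)²/n = 3164 − 3129.142857 = 34.857143
Sxy = Σxy − (Σx)(Σy)/n = 1185.9 − 1137.485714 = 48.414286
b = Sxy/Sxx = 48.414286/34.857143 = 1.388934
a = ȳ − b·x̄ = 7.685714 − 1.388934·21.142857 = -21.680328

-21.6803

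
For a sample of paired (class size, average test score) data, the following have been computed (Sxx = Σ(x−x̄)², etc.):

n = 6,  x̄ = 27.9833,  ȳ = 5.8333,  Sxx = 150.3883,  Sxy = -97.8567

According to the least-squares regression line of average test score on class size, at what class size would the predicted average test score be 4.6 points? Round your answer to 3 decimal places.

29.879

b = Sxy/Sxx = -97.8567/150.3883 = -0.650694
a = ȳ − b·x̄ = 5.8333 − (-0.650694)·27.9833 = 24.041853
Set a + b·x = 4.6: x = (4.6 − 24.041853) / (-0.650694) = 29.878662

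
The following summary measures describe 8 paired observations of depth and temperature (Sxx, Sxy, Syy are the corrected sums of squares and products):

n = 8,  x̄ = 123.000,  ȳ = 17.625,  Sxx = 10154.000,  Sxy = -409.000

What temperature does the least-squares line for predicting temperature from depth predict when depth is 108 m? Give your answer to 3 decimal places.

b = Sxy/Sxx = -409/10154 = -0.040280
a = ȳ − b·x̄ = 17.625 − (-0.040280)·123 = 22.579402
ŷ(108) = a + b·108 = 22.579402 + (-0.040280)·108 = 18.229195

18.229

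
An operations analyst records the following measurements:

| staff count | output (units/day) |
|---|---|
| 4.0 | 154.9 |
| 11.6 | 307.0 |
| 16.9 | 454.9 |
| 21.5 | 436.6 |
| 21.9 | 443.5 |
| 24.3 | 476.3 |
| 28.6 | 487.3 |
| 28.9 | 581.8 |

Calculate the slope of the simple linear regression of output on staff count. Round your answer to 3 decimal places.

14.440

n = 8, Σx = 157.7, Σy = 3342.3, Σxy = 73293.05, Σx² = 3621.69
Sxx = Σx² − (Σx)²/n = 3621.69 − 3108.66125 = 513.02875
Sxy = Σxy − (Σx)(Σy)/n = 73293.05 − 65885.08875 = 7407.96125
b = Sxy/Sxx = 7407.96125/513.02875 = 14.439661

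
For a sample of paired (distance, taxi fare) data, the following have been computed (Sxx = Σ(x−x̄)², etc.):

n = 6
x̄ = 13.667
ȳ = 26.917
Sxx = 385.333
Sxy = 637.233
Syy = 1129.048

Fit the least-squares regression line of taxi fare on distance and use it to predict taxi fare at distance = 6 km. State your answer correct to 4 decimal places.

b = Sxy/Sxx = 637.233/385.333 = 1.653720
a = ȳ − b·x̄ = 26.917 − 1.653720·13.667 = 4.315605
ŷ(6) = a + b·6 = 4.315605 + 1.653720·6 = 14.237927

14.2379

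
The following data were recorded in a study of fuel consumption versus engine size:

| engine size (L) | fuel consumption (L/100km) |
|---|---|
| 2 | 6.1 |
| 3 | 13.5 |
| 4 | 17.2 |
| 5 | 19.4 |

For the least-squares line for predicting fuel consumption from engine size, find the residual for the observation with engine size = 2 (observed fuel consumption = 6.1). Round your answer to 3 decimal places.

n = 4, Σx = 14, Σy = 56.2, Σxy = 218.5, Σx² = 54
Sxx = Σx² − (Σx)²/n = 54 − 49 = 5
Sxy = Σxy − (Σx)(Σy)/n = 218.5 − 196.7 = 21.8
b = Sxy/Sxx = 21.8/5 = 4.36
a = ȳ − b·x̄ = 14.05 − 4.36·3.5 = -1.21
ŷ(2) = -1.21 + 4.36·2 = 7.51
residual = y − ŷ = 6.1 − 7.51 = -1.41

-1.410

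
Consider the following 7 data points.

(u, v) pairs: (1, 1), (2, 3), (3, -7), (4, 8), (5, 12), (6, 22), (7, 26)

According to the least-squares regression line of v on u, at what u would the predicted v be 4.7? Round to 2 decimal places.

3.03

n = 7, Σx = 28, Σy = 65, Σxy = 392, Σx² = 140
Sxx = Σx² − (Σx)²/n = 140 − 112 = 28
Sxy = Σxy − (Σx)(Σy)/n = 392 − 260 = 132
b = Sxy/Sxx = 132/28 = 4.714286
a = ȳ − b·x̄ = 9.285714 − 4.714286·4 = -9.571429
Set a + b·x = 4.7: x = (4.7 − (-9.571429)) / 4.714286 = 3.027273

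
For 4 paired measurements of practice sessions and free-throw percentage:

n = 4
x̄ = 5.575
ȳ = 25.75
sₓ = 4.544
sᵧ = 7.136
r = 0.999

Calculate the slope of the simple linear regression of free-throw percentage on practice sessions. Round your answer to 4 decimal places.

1.5689

b = r · sᵧ/sₓ = 0.999 · 7.136/4.544 = 1.568852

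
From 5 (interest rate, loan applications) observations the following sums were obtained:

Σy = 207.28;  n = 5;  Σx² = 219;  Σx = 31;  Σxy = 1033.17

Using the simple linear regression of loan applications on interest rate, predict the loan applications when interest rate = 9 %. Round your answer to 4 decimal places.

Sxx = Σx² − (Σx)²/n = 219 − 192.2 = 26.8
Sxy = Σxy − (Σx)(Σy)/n = 1033.17 − 1285.136 = -251.966
b = Sxy/Sxx = -251.966/26.8 = -9.401716
a = ȳ − b·x̄ = 41.456 − (-9.401716)·6.2 = 99.746642
ŷ(9) = a + b·9 = 99.746642 + (-9.401716)·9 = 15.131194

15.1312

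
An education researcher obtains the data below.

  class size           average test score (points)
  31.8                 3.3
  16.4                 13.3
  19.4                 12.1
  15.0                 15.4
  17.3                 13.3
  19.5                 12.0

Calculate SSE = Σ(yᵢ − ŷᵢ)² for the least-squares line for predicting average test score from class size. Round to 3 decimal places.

0.735

n = 6, Σx = 119.4, Σy = 69.4, Σxy = 1252.89, Σx² = 2561.1, Σy² = 892.24
Sxx = Σx² − (Σx)²/n = 2561.1 − 2376.06 = 185.04
Sxy = Σxy − (Σx)(Σy)/n = 1252.89 − 1381.06 = -128.17
Syy = Σy² − (Σy)²/n = 892.24 − 802.726667 = 89.513333
b = Sxy/Sxx = -128.17/185.04 = -0.692661
SSE = Syy − b·Sxy = 89.513333 − (-0.692661)·(-128.17) = 0.734967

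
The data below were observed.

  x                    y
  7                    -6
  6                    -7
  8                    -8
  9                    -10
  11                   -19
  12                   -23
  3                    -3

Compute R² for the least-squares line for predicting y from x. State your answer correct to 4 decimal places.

n = 7, Σx = 56, Σy = -76, Σxy = -732, Σx² = 504, Σy² = 1148
Sxx = Σx² − (Σx)²/n = 504 − 448 = 56
Sxy = Σxy − (Σx)(Σy)/n = -732 − (-608) = -124
Syy = Σy² − (Σy)²/n = 1148 − 825.142857 = 322.857143
R² = Sxy²/(Sxx·Syy) = (-124)²/(56·322.857143) = 0.850442

0.8504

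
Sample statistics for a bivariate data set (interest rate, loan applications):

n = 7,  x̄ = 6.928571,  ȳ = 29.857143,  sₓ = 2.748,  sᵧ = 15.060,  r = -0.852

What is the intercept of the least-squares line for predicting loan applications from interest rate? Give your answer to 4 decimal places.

b = r · sᵧ/sₓ = -0.852 · 15.06/2.748 = -4.669258
a = ȳ − b·x̄ = 29.857143 − (-4.669258)·6.928571 = 62.208426

62.2084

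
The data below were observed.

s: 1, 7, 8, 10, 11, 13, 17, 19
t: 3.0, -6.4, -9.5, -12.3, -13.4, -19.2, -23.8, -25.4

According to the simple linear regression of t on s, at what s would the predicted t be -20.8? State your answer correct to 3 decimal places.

n = 8, Σx = 86, Σy = -107, Σxy = -1525, Σx² = 1154
Sxx = Σx² − (Σx)²/n = 1154 − 924.5 = 229.5
Sxy = Σxy − (Σx)(Σy)/n = -1525 − (-1150.25) = -374.75
b = Sxy/Sxx = -374.75/229.5 = -1.632898
a = ȳ − b·x̄ = -13.375 − (-1.632898)·10.75 = 4.178649
Set a + b·x = -20.8: x = (-20.8 − 4.178649) / (-1.632898) = 15.297131

15.297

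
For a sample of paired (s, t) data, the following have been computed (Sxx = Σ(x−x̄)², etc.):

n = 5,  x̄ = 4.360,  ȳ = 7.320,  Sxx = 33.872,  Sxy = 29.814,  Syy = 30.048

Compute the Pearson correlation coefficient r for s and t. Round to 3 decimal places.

r = Sxy/√(Sxx·Syy) = 29.814/√(1017.785856) = 29.814/31.902756 = 0.934527

0.935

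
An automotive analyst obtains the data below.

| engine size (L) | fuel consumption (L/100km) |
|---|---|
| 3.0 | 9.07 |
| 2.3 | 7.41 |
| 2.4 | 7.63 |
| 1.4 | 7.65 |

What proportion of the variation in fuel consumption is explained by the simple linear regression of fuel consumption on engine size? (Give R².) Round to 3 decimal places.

0.459

n = 4, Σx = 9.1, Σy = 31.76, Σxy = 73.275, Σx² = 22.01, Σy² = 253.9124
Sxx = Σx² − (Σx)²/n = 22.01 − 20.7025 = 1.3075
Sxy = Σxy − (Σx)(Σy)/n = 73.275 − 72.254 = 1.021
Syy = Σy² − (Σy)²/n = 253.9124 − 252.1744 = 1.738
R² = Sxy²/(Sxx·Syy) = (1.021)²/(1.3075·1.738) = 0.458733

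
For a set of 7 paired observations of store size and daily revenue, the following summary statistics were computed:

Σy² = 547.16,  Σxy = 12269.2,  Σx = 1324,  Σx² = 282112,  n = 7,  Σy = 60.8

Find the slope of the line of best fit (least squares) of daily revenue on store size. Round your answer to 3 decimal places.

0.024

Sxx = Σx² − (Σx)²/n = 282112 − 250425.142857 = 31686.857143
Sxy = Σxy − (Σx)(Σy)/n = 12269.2 − 11499.885714 = 769.314286
b = Sxy/Sxx = 769.314286/31686.857143 = 0.024279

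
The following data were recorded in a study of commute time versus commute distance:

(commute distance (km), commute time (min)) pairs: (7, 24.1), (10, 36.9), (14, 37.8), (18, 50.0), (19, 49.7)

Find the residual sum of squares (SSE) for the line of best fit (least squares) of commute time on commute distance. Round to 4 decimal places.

35.2863

n = 5, Σx = 68, Σy = 198.5, Σxy = 2911.2, Σx² = 1030, Σy² = 8341.35
Sxx = Σx² − (Σx)²/n = 1030 − 924.8 = 105.2
Sxy = Σxy − (Σx)(Σy)/n = 2911.2 − 2699.6 = 211.6
Syy = Σy² − (Σy)²/n = 8341.35 − 7880.45 = 460.9
b = Sxy/Sxx = 211.6/105.2 = 2.011407
SSE = Syy − b·Sxy = 460.9 − 2.011407·211.6 = 35.286312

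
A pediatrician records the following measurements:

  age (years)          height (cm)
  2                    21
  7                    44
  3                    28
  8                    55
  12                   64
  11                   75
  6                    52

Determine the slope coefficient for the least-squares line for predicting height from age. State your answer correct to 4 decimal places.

4.8333

n = 7, Σx = 49, Σy = 339, Σxy = 2779, Σx² = 427
Sxx = Σx² − (Σx)²/n = 427 − 343 = 84
Sxy = Σxy − (Σx)(Σy)/n = 2779 − 2373 = 406
b = Sxy/Sxx = 406/84 = 4.833333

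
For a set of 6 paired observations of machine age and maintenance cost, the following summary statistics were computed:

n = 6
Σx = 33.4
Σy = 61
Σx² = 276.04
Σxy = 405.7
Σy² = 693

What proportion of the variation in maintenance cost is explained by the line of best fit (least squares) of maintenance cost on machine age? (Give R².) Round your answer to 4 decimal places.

Sxx = Σx² − (Σx)²/n = 276.04 − 185.926667 = 90.113333
Sxy = Σxy − (Σx)(Σy)/n = 405.7 − 339.566667 = 66.133333
Syy = Σy² − (Σy)²/n = 693 − 620.166667 = 72.833333
R² = Sxy²/(Sxx·Syy) = (66.133333)²/(90.113333·72.833333) = 0.666379

0.6664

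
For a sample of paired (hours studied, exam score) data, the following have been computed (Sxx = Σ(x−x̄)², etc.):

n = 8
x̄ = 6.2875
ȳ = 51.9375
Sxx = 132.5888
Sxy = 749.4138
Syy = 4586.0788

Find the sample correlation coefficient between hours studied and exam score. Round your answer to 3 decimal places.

0.961

r = Sxy/√(Sxx·Syy) = 749.4138/√(608062.684797) = 749.4138/779.783742 = 0.961053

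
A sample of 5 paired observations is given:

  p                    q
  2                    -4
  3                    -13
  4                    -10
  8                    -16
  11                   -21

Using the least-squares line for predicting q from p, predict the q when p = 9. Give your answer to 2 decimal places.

-18.01

n = 5, Σx = 28, Σy = -64, Σxy = -446, Σx² = 214
Sxx = Σx² − (Σx)²/n = 214 − 156.8 = 57.2
Sxy = Σxy − (Σx)(Σy)/n = -446 − (-358.4) = -87.6
b = Sxy/Sxx = -87.6/57.2 = -1.531469
a = ȳ − b·x̄ = -12.8 − (-1.531469)·5.6 = -4.223776
ŷ(9) = a + b·9 = -4.223776 + (-1.531469)·9 = -18.006993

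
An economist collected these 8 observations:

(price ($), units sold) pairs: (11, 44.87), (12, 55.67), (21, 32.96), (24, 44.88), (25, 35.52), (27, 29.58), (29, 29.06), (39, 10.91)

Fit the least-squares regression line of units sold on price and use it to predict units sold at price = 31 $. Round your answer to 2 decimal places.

25.41

n = 8, Σx = 188, Σy = 283.45, Σxy = 5885.78, Σx² = 4998
Sxx = Σx² − (Σx)²/n = 4998 − 4418 = 580
Sxy = Σxy − (Σx)(Σy)/n = 5885.78 − 6661.075 = -775.295
b = Sxy/Sxx = -775.295/580 = -1.336716
a = ȳ − b·x̄ = 35.43125 − (-1.336716)·23.5 = 66.844065
ŷ(31) = a + b·31 = 66.844065 + (-1.336716)·31 = 25.405884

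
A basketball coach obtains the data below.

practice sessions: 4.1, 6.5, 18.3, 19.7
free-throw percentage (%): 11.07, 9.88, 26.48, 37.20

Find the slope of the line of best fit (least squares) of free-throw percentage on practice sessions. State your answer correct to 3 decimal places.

1.560

n = 4, Σx = 48.6, Σy = 84.63, Σxy = 1327.031, Σx² = 782.04
Sxx = Σx² − (Σx)²/n = 782.04 − 590.49 = 191.55
Sxy = Σxy − (Σx)(Σy)/n = 1327.031 − 1028.2545 = 298.7765
b = Sxy/Sxx = 298.7765/191.55 = 1.559783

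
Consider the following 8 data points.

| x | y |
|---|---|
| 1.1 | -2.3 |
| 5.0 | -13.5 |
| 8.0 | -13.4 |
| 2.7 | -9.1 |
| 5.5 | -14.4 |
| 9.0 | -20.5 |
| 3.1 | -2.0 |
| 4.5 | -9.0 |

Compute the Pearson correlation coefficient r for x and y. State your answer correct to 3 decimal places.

-0.879

n = 8, Σx = 38.9, Σy = -84.2, Σxy = -512.2, Σx² = 238.61, Σy² = 1162.52
Sxx = Σx² − (Σx)²/n = 238.61 − 189.15125 = 49.45875
Sxy = Σxy − (Σx)(Σy)/n = -512.2 − (-409.4225) = -102.7775
Syy = Σy² − (Σy)²/n = 1162.52 − 886.205 = 276.315
r = Sxy/√(Sxx·Syy) = -102.7775/√(13666.194506) = -102.7775/116.902500 = -0.879173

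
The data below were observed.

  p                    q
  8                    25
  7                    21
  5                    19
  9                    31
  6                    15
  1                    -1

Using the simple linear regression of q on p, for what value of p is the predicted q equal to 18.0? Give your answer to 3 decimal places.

n = 6, Σx = 36, Σy = 110, Σxy = 810, Σx² = 256
Sxx = Σx² − (Σx)²/n = 256 − 216 = 40
Sxy = Σxy − (Σx)(Σy)/n = 810 − 660 = 150
b = Sxy/Sxx = 150/40 = 3.75
a = ȳ − b·x̄ = 18.333333 − 3.75·6 = -4.166667
Set a + b·x = 18.0: x = (18.0 − (-4.166667)) / 3.75 = 5.911111

5.911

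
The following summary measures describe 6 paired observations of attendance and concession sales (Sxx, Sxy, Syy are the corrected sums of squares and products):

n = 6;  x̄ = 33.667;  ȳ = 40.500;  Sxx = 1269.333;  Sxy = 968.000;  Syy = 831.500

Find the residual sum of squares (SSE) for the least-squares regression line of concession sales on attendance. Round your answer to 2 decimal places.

93.30

b = Sxy/Sxx = 968/1269.333 = 0.762605
SSE = Syy − b·Sxy = 831.5 − 0.762605·968 = 93.298125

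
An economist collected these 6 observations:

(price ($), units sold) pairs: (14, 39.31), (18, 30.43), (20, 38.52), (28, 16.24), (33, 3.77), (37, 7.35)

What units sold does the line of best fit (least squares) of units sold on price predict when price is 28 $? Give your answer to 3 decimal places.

n = 6, Σx = 150, Σy = 135.62, Σxy = 2719.56, Σx² = 4162
Sxx = Σx² − (Σx)²/n = 4162 − 3750 = 412
Sxy = Σxy − (Σx)(Σy)/n = 2719.56 − 3390.5 = -670.94
b = Sxy/Sxx = -670.94/412 = -1.628495
a = ȳ − b·x̄ = 22.603333 − (-1.628495)·25 = 63.315712
ŷ(28) = a + b·28 = 63.315712 + (-1.628495)·28 = 17.717848

17.718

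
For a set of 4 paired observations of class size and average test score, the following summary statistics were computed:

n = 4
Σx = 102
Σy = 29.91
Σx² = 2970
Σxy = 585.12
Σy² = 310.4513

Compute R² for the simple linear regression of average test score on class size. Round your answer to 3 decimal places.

0.985

Sxx = Σx² − (Σx)²/n = 2970 − 2601 = 369
Sxy = Σxy − (Σx)(Σy)/n = 585.12 − 762.705 = -177.585
Syy = Σy² − (Σy)²/n = 310.4513 − 223.652025 = 86.799275
R² = Sxy²/(Sxx·Syy) = (-177.585)²/(369·86.799275) = 0.984623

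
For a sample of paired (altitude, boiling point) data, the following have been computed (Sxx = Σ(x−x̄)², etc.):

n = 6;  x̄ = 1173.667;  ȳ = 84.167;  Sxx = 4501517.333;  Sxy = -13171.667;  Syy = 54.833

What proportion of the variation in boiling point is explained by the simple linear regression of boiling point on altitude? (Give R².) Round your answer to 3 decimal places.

R² = Sxy²/(Sxx·Syy) = (-13171.667)²/(4501517.333·54.833) = 0.702879

0.703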